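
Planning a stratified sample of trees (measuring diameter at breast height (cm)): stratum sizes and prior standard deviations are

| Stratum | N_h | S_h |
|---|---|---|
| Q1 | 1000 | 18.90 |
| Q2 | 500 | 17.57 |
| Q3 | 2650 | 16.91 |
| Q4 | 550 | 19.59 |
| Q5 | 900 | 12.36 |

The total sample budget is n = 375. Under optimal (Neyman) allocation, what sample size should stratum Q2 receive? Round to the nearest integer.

35

Neyman allocation: n_h = n · N_h S_h / Σ N_i S_i, with n = 375.
  stratum Q1: N_h·S_h = 1000·18.90 = 18900.00
  stratum Q2: N_h·S_h = 500·17.57 = 8785.00
  stratum Q3: N_h·S_h = 2650·16.91 = 44811.50
  stratum Q4: N_h·S_h = 550·19.59 = 10774.50
  stratum Q5: N_h·S_h = 900·12.36 = 11124.00
Σ N_h S_h = 94395.00
n for stratum Q2 = 375·8785.00/94395.00 = 34.900 → 35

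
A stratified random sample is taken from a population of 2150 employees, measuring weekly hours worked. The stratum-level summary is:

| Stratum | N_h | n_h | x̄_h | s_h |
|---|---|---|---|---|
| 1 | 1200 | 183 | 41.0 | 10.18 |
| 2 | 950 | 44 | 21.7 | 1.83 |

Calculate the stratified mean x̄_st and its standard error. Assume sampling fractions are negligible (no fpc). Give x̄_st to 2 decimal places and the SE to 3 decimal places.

x̄_st = Σ W_h x̄_h = (1200·41.0 + 950·21.7)/2150 = 32.47209
V̂(x̄_st) = Σ W_h² s_h²/n_h, with W_h = N_h/N and N = 2150:
  stratum 1: (1200/2150)²·10.18²/183 = 0.176413
  stratum 2: (950/2150)²·1.83²/44 = 0.01486
V̂(x̄_st) = 0.191273
SE(x̄_st) = √0.191273 = 0.437347

x̄_st ≈ 32.47, SE ≈ 0.437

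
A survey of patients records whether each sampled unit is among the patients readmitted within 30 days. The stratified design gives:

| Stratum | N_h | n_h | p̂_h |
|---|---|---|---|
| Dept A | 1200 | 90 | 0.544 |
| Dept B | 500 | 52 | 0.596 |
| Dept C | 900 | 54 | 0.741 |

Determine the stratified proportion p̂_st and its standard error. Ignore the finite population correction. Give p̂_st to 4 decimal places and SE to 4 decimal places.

N = 2600; stratum weights W_h = N_h/N.
p̂_st = Σ W_h p̂_h = (1200·0.544 + 500·0.596 + 900·0.741)/2600 = 0.62219
V̂(p̂_st) = Σ W_h² p̂_h(1−p̂_h)/(n_h−1):
  stratum Dept A: (1200/2600)²·0.544·0.456/89 = 0.000593731
  stratum Dept B: (500/2600)²·0.596·0.404/51 = 0.000174603
  stratum Dept C: (900/2600)²·0.741·0.259/53 = 0.000433891
V̂(p̂_st) = 0.00120222; SE = √V̂ = 0.0346731

p̂_st ≈ 0.6222, SE ≈ 0.0347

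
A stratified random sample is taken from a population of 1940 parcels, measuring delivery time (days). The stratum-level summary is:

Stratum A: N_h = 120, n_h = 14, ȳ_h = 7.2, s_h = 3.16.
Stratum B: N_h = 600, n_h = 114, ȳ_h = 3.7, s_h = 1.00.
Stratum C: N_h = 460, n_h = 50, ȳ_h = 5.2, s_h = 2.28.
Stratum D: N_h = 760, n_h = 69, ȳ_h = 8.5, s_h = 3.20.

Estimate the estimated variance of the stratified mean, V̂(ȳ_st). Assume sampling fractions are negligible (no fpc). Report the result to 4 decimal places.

V̂(ȳ_st) ≈ 0.0322

V̂(ȳ_st) = Σ W_h² s_h²/n_h, with W_h = N_h/N and N = 1940:
  stratum A: (120/1940)²·3.16²/14 = 0.00272901
  stratum B: (600/1940)²·1.00²/114 = 0.000839062
  stratum C: (460/1940)²·2.28²/50 = 0.00584537
  stratum D: (760/1940)²·3.20²/69 = 0.0227758
V̂(ȳ_st) = 0.0321893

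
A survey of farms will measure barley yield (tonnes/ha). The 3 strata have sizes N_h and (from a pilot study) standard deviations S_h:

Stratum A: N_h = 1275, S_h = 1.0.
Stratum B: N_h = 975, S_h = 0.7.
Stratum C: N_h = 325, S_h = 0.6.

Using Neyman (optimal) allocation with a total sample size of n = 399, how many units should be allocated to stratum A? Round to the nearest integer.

236

Neyman allocation: n_h = n · N_h S_h / Σ N_i S_i, with n = 399.
  stratum A: N_h·S_h = 1275·1.0 = 1275.00
  stratum B: N_h·S_h = 975·0.7 = 682.50
  stratum C: N_h·S_h = 325·0.6 = 195.00
Σ N_h S_h = 2152.50
n for stratum A = 399·1275.00/2152.50 = 236.341 → 236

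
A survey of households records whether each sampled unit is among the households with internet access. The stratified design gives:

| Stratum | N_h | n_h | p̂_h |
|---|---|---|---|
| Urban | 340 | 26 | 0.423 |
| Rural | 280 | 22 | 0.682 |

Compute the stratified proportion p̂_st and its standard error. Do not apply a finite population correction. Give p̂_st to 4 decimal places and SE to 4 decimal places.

N = 620; stratum weights W_h = N_h/N.
p̂_st = Σ W_h p̂_h = (340·0.423 + 280·0.682)/620 = 0.53997
V̂(p̂_st) = Σ W_h² p̂_h(1−p̂_h)/(n_h−1):
  stratum Urban: (340/620)²·0.423·0.577/25 = 0.00293596
  stratum Rural: (280/620)²·0.682·0.318/21 = 0.00210632
V̂(p̂_st) = 0.00504229; SE = √V̂ = 0.0710091

p̂_st ≈ 0.5400, SE ≈ 0.0710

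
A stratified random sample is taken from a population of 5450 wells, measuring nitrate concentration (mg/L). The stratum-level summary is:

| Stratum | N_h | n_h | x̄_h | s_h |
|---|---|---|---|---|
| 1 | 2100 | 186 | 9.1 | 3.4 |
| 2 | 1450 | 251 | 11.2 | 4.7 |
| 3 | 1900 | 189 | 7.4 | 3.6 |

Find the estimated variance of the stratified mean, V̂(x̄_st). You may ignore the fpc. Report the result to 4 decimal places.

V̂(x̄_st) = Σ W_h² s_h²/n_h, with W_h = N_h/N and N = 5450:
  stratum 1: (2100/5450)²·3.4²/186 = 0.00922764
  stratum 2: (1450/5450)²·4.7²/251 = 0.00622967
  stratum 3: (1900/5450)²·3.6²/189 = 0.00833407
V̂(x̄_st) = 0.0237914

V̂(x̄_st) ≈ 0.0238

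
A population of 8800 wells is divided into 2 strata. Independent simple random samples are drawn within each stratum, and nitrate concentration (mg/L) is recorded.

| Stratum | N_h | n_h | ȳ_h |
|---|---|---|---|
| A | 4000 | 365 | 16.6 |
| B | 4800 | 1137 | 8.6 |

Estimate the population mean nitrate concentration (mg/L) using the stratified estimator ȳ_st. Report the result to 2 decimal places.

N = Σ N_h = 8800. Stratum weights W_h = N_h/N.
ȳ_st = (4000·16.6 + 4800·8.6) / 8800 = 12.2364

ȳ_st ≈ 12.24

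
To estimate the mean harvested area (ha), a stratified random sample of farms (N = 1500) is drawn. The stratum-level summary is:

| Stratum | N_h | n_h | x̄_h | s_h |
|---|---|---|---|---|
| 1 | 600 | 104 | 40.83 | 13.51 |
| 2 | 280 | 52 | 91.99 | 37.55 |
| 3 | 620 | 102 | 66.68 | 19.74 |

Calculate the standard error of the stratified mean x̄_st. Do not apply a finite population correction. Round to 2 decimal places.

V̂(x̄_st) = Σ W_h² s_h²/n_h, with W_h = N_h/N and N = 1500:
  stratum 1: (600/1500)²·13.51²/104 = 0.2808
  stratum 2: (280/1500)²·37.55²/52 = 0.944822
  stratum 3: (620/1500)²·19.74²/102 = 0.652672
V̂(x̄_st) = 1.87829
SE(x̄_st) = √1.87829 = 1.37051

SE(x̄_st) ≈ 1.37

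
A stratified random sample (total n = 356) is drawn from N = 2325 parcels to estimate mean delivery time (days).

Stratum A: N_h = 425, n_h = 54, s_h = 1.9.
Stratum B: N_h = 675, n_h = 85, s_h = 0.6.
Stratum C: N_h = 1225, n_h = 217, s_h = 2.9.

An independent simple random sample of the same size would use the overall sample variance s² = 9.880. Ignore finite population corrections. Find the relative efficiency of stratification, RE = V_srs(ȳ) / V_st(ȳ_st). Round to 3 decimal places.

RE ≈ 2.079

V̂(ȳ_st) = Σ W_h² s_h²/n_h, with W_h = N_h/N and N = 2325:
  stratum A: (425/2325)²·1.9²/54 = 0.00223381
  stratum B: (675/2325)²·0.6²/85 = 0.000356981
  stratum C: (1225/2325)²·2.9²/217 = 0.0107588
V_st = 0.0133496
V_srs = s²/n = 9.880/356 = 0.0277528
Relative efficiency = V_srs / V_st = 0.0277528/0.0133496 = 2.0789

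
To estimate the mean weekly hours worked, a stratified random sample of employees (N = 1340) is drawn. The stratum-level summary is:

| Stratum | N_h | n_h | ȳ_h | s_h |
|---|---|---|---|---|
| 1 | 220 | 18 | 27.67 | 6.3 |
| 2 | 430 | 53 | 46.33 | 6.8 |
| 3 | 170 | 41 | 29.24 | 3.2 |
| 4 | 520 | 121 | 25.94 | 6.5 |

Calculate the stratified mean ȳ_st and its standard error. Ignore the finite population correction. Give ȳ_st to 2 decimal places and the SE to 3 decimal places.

ȳ_st ≈ 33.19, SE ≈ 0.454

ȳ_st = Σ W_h ȳ_h = (220·27.67 + 430·46.33 + 170·29.24 + 520·25.94)/1340 = 33.18575
V̂(ȳ_st) = Σ W_h² s_h²/n_h, with W_h = N_h/N and N = 1340:
  stratum 1: (220/1340)²·6.3²/18 = 0.0594353
  stratum 2: (430/1340)²·6.8²/53 = 0.0898399
  stratum 3: (170/1340)²·3.2²/41 = 0.0040198
  stratum 4: (520/1340)²·6.5²/121 = 0.0525822
V̂(ȳ_st) = 0.205877
SE(ȳ_st) = √0.205877 = 0.453737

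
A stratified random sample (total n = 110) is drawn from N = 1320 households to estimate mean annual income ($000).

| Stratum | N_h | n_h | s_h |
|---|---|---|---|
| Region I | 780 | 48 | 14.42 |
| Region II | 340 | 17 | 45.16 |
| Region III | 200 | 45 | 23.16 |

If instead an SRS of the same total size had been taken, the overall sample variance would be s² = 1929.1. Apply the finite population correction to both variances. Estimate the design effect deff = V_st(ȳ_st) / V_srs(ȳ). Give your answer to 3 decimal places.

V̂(ȳ_st) = Σ W_h² (1 − n_h/N_h) s_h²/n_h, with W_h = N_h/N and N = 1320:
  stratum Region I: (780/1320)²·(1 − 48/780)·14.42²/48 = 1.41954
  stratum Region II: (340/1320)²·(1 − 17/340)·45.16²/17 = 7.56123
  stratum Region III: (200/1320)²·(1 − 45/200)·23.16²/45 = 0.21207
V_st = 9.19284
V_srs = (1 − 110/1320)·1929.1/110 = 16.0758
deff = V_st / V_srs = 9.19284/16.0758 = 0.5718

deff ≈ 0.572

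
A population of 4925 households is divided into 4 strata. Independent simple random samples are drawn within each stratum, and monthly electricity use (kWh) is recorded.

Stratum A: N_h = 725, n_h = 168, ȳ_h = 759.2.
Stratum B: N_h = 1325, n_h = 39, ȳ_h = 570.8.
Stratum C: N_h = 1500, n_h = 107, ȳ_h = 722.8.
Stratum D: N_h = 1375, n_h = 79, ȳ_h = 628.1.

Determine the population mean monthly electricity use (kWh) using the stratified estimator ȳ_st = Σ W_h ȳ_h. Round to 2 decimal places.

ȳ_st ≈ 660.83

N = Σ N_h = 4925. Stratum weights W_h = N_h/N.
ȳ_st = (725·759.2 + 1325·570.8 + 1500·722.8 + 1375·628.1) / 4925 = 660.8259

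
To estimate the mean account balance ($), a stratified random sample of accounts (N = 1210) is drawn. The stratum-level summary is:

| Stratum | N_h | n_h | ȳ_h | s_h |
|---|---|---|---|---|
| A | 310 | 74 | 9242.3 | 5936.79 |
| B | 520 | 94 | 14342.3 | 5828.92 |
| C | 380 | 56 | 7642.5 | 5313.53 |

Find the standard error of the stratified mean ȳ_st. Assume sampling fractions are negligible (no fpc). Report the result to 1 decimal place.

SE(ȳ_st) ≈ 384.4

V̂(ȳ_st) = Σ W_h² s_h²/n_h, with W_h = N_h/N and N = 1210:
  stratum A: (310/1210)²·5936.79²/74 = 31262.5
  stratum B: (520/1210)²·5828.92²/94 = 66755.1
  stratum C: (380/1210)²·5313.53²/56 = 49725
V̂(ȳ_st) = 147743
SE(ȳ_st) = √147743 = 384.373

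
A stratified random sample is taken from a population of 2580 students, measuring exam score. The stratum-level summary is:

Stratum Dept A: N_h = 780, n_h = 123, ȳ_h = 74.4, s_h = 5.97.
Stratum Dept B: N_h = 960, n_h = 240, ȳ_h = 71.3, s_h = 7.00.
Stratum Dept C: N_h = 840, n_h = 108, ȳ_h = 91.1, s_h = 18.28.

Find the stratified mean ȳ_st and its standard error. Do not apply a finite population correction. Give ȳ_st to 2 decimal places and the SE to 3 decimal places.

ȳ_st = Σ W_h ȳ_h = (780·74.4 + 960·71.3 + 840·91.1)/2580 = 78.68372
V̂(ȳ_st) = Σ W_h² s_h²/n_h, with W_h = N_h/N and N = 2580:
  stratum Dept A: (780/2580)²·5.97²/123 = 0.0264846
  stratum Dept B: (960/2580)²·7.00²/240 = 0.0282675
  stratum Dept C: (840/2580)²·18.28²/108 = 0.32798
V̂(ȳ_st) = 0.382732
SE(ȳ_st) = √0.382732 = 0.618654

ȳ_st ≈ 78.68, SE ≈ 0.619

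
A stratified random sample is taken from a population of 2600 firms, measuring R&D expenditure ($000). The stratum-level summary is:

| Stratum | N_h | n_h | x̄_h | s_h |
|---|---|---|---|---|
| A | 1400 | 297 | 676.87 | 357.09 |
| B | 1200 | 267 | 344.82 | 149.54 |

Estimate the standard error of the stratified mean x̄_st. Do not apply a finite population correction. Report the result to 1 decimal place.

SE(x̄_st) ≈ 11.9

V̂(x̄_st) = Σ W_h² s_h²/n_h, with W_h = N_h/N and N = 2600:
  stratum A: (1400/2600)²·357.09²/297 = 124.483
  stratum B: (1200/2600)²·149.54²/267 = 17.841
V̂(x̄_st) = 142.324
SE(x̄_st) = √142.324 = 11.9299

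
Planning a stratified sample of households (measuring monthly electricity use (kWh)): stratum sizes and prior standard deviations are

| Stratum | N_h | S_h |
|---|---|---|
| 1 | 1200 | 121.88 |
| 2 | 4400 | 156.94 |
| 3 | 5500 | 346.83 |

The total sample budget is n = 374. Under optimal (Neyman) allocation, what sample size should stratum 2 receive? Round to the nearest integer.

94

Neyman allocation: n_h = n · N_h S_h / Σ N_i S_i, with n = 374.
  stratum 1: N_h·S_h = 1200·121.88 = 146256.00
  stratum 2: N_h·S_h = 4400·156.94 = 690536.00
  stratum 3: N_h·S_h = 5500·346.83 = 1907565.00
Σ N_h S_h = 2744357.00
n for stratum 2 = 374·690536.00/2744357.00 = 94.106 → 94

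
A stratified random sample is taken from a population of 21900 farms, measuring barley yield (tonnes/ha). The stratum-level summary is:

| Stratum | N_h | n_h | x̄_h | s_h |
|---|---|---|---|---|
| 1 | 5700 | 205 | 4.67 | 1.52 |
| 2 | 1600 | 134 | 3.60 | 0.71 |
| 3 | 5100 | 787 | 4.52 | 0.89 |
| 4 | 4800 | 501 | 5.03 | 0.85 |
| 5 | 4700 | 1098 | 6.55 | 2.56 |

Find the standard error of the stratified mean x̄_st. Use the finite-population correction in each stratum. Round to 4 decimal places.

V̂(x̄_st) = Σ W_h² (1 − n_h/N_h) s_h²/n_h, with W_h = N_h/N and N = 21900:
  stratum 1: (5700/21900)²·(1 − 205/5700)·1.52²/205 = 0.000736017
  stratum 2: (1600/21900)²·(1 − 134/1600)·0.71²/134 = 1.83983e-05
  stratum 3: (5100/21900)²·(1 − 787/5100)·0.89²/787 = 4.61601e-05
  stratum 4: (4800/21900)²·(1 − 501/4800)·0.85²/501 = 6.2047e-05
  stratum 5: (4700/21900)²·(1 − 1098/4700)·2.56²/1098 = 0.000210684
V̂(x̄_st) = 0.00107331
SE(x̄_st) = √0.00107331 = 0.0327613

SE(x̄_st) ≈ 0.0328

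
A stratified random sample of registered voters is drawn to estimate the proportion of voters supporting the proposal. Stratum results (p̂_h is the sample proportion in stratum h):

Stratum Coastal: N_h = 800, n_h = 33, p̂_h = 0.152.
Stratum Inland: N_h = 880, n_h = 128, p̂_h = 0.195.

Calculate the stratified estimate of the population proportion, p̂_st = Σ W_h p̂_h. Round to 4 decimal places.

p̂_st ≈ 0.1745

N = 1680; stratum weights W_h = N_h/N.
p̂_st = Σ W_h p̂_h = (800·0.152 + 880·0.195)/1680 = 0.17452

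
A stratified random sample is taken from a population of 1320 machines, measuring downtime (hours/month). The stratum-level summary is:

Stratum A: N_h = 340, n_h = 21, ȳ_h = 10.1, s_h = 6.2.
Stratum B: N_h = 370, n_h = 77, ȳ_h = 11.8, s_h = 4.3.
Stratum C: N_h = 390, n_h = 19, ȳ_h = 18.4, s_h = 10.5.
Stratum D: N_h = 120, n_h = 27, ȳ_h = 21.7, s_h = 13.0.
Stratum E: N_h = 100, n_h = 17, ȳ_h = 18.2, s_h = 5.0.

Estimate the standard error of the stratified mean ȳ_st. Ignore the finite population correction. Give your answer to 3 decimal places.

SE(ȳ_st) ≈ 0.841

V̂(ȳ_st) = Σ W_h² s_h²/n_h, with W_h = N_h/N and N = 1320:
  stratum A: (340/1320)²·6.2²/21 = 0.121443
  stratum B: (370/1320)²·4.3²/77 = 0.018867
  stratum C: (390/1320)²·10.5²/19 = 0.506531
  stratum D: (120/1320)²·13.0²/27 = 0.0517294
  stratum E: (100/1320)²·5.0²/17 = 0.00844002
V̂(ȳ_st) = 0.707011
SE(ȳ_st) = √0.707011 = 0.84084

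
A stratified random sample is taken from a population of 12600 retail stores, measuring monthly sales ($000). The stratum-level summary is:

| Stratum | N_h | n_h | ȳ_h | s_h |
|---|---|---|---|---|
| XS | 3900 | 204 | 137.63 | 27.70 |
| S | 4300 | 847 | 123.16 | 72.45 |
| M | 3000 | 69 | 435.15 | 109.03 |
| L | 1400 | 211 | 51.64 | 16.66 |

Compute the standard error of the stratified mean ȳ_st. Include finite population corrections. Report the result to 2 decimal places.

V̂(ȳ_st) = Σ W_h² (1 − n_h/N_h) s_h²/n_h, with W_h = N_h/N and N = 12600:
  stratum XS: (3900/12600)²·(1 − 204/3900)·27.70²/204 = 0.341495
  stratum S: (4300/12600)²·(1 − 847/4300)·72.45²/847 = 0.579585
  stratum M: (3000/12600)²·(1 − 69/3000)·109.03²/69 = 9.54199
  stratum L: (1400/12600)²·(1 − 211/1400)·16.66²/211 = 0.0137923
V̂(ȳ_st) = 10.4769
SE(ȳ_st) = √10.4769 = 3.2368

SE(ȳ_st) ≈ 3.24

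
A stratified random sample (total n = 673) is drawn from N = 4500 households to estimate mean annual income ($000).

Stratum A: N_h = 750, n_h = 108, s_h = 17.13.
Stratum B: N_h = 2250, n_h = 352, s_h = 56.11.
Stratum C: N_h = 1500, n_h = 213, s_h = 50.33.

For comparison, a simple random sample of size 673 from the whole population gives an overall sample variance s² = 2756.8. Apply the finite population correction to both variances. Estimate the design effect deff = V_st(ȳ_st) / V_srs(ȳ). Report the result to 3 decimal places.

V̂(ȳ_st) = Σ W_h² (1 − n_h/N_h) s_h²/n_h, with W_h = N_h/N and N = 4500:
  stratum A: (750/4500)²·(1 − 108/750)·17.13²/108 = 0.0646044
  stratum B: (2250/4500)²·(1 − 352/2250)·56.11²/352 = 1.88622
  stratum C: (1500/4500)²·(1 − 213/1500)·50.33²/213 = 1.13375
V_st = 3.08458
V_srs = (1 − 673/4500)·2756.8/673 = 3.48366
deff = V_st / V_srs = 3.08458/3.48366 = 0.8854

deff ≈ 0.885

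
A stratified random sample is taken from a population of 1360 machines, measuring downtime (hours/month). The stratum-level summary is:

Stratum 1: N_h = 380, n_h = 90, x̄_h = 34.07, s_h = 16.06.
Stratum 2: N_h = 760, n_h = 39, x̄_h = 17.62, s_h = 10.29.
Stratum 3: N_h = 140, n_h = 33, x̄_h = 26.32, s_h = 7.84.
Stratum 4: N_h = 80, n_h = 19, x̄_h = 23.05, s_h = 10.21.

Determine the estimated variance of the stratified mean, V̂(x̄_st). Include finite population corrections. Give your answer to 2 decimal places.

V̂(x̄_st) ≈ 1.00

V̂(x̄_st) = Σ W_h² (1 − n_h/N_h) s_h²/n_h, with W_h = N_h/N and N = 1360:
  stratum 1: (380/1360)²·(1 − 90/380)·16.06²/90 = 0.170747
  stratum 2: (760/1360)²·(1 − 39/760)·10.29²/39 = 0.804335
  stratum 3: (140/1360)²·(1 − 33/140)·7.84²/33 = 0.0150852
  stratum 4: (80/1360)²·(1 − 19/80)·10.21²/19 = 0.0144757
V̂(x̄_st) = 1.00464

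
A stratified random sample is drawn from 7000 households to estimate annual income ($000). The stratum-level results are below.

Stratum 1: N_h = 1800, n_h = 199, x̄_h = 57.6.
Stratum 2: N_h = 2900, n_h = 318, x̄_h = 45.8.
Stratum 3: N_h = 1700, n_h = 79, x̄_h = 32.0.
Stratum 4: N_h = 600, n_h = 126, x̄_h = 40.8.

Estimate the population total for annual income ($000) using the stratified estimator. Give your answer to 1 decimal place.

τ̂_st = Σ N_h x̄_h = 1800·57.6 + 2900·45.8 + 1700·32.0 + 600·40.8 = 315380.0

τ̂_st ≈ 315380.0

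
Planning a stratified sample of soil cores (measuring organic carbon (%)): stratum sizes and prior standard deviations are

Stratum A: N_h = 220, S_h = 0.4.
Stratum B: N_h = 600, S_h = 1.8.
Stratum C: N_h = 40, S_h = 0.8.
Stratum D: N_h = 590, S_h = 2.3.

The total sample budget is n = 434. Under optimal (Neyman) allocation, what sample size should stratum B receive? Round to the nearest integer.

183

Neyman allocation: n_h = n · N_h S_h / Σ N_i S_i, with n = 434.
  stratum A: N_h·S_h = 220·0.4 = 88.00
  stratum B: N_h·S_h = 600·1.8 = 1080.00
  stratum C: N_h·S_h = 40·0.8 = 32.00
  stratum D: N_h·S_h = 590·2.3 = 1357.00
Σ N_h S_h = 2557.00
n for stratum B = 434·1080.00/2557.00 = 183.309 → 183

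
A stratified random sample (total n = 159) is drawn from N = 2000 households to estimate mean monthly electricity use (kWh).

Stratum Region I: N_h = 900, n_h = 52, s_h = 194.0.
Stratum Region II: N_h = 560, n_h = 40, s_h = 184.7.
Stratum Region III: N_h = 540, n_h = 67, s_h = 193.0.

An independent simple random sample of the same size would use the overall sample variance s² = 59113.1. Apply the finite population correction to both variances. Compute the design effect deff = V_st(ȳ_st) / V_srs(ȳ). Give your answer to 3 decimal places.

V̂(ȳ_st) = Σ W_h² (1 − n_h/N_h) s_h²/n_h, with W_h = N_h/N and N = 2000:
  stratum Region I: (900/2000)²·(1 − 52/900)·194.0²/52 = 138.095
  stratum Region II: (560/2000)²·(1 − 40/560)·184.7²/40 = 62.0876
  stratum Region III: (540/2000)²·(1 − 67/540)·193.0²/67 = 35.5005
V_st = 235.683
V_srs = (1 − 159/2000)·59113.1/159 = 342.224
deff = V_st / V_srs = 235.683/342.224 = 0.6887

deff ≈ 0.689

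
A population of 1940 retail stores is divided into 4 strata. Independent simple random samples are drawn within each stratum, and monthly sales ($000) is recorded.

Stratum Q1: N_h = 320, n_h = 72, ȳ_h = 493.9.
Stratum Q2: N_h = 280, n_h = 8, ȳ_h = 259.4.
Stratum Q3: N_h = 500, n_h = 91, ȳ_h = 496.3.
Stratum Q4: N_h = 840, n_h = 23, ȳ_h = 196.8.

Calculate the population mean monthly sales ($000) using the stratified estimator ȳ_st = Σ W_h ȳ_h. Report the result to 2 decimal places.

ȳ_st ≈ 332.03

N = Σ N_h = 1940. Stratum weights W_h = N_h/N.
ȳ_st = (320·493.9 + 280·259.4 + 500·496.3 + 840·196.8) / 1940 = 332.0320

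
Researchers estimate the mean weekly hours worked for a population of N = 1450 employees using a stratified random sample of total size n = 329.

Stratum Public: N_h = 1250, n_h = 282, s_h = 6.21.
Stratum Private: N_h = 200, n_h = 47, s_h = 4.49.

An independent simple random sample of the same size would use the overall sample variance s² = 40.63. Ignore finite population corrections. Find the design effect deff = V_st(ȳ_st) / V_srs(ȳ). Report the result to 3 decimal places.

V̂(ȳ_st) = Σ W_h² s_h²/n_h, with W_h = N_h/N and N = 1450:
  stratum Public: (1250/1450)²·6.21²/282 = 0.101629
  stratum Private: (200/1450)²·4.49²/47 = 0.00816054
V_st = 0.10979
V_srs = s²/n = 40.63/329 = 0.123495
deff = V_st / V_srs = 0.10979/0.123495 = 0.8890

deff ≈ 0.889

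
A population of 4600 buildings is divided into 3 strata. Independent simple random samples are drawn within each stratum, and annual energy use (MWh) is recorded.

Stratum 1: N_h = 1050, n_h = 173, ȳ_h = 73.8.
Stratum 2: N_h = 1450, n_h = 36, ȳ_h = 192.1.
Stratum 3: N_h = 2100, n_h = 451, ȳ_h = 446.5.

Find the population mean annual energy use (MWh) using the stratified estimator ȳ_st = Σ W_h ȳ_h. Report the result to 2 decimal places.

ȳ_st ≈ 281.24

N = Σ N_h = 4600. Stratum weights W_h = N_h/N.
ȳ_st = (1050·73.8 + 1450·192.1 + 2100·446.5) / 4600 = 281.2359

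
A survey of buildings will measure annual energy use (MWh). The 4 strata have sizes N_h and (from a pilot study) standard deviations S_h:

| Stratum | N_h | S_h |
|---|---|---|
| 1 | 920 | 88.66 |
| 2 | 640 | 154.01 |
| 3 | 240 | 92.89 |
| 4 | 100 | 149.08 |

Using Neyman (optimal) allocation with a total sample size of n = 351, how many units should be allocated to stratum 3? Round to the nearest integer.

Neyman allocation: n_h = n · N_h S_h / Σ N_i S_i, with n = 351.
  stratum 1: N_h·S_h = 920·88.66 = 81567.20
  stratum 2: N_h·S_h = 640·154.01 = 98566.40
  stratum 3: N_h·S_h = 240·92.89 = 22293.60
  stratum 4: N_h·S_h = 100·149.08 = 14908.00
Σ N_h S_h = 217335.20
n for stratum 3 = 351·22293.60/217335.20 = 36.005 → 36

36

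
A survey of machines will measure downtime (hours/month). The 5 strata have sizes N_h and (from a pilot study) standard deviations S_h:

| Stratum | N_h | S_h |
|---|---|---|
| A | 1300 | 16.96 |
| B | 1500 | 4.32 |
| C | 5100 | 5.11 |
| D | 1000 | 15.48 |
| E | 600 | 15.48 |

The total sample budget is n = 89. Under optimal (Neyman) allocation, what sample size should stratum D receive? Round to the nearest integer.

17

Neyman allocation: n_h = n · N_h S_h / Σ N_i S_i, with n = 89.
  stratum A: N_h·S_h = 1300·16.96 = 22048.00
  stratum B: N_h·S_h = 1500·4.32 = 6480.00
  stratum C: N_h·S_h = 5100·5.11 = 26061.00
  stratum D: N_h·S_h = 1000·15.48 = 15480.00
  stratum E: N_h·S_h = 600·15.48 = 9288.00
Σ N_h S_h = 79357.00
n for stratum D = 89·15480.00/79357.00 = 17.361 → 17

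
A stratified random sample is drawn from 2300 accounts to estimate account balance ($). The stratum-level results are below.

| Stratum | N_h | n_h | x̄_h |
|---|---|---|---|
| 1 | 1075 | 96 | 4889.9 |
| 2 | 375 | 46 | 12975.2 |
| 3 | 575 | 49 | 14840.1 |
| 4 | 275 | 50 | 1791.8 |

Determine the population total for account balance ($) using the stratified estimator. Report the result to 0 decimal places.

τ̂_st ≈ 19148145

τ̂_st = Σ N_h x̄_h = 1075·4889.9 + 375·12975.2 + 575·14840.1 + 275·1791.8 = 19148145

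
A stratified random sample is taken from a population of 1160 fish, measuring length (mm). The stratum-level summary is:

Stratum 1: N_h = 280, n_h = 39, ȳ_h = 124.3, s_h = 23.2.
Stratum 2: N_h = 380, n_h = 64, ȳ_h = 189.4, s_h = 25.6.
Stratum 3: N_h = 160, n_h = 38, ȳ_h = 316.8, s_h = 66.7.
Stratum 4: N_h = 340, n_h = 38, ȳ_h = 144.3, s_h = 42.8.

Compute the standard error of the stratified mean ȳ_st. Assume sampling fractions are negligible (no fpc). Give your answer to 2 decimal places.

V̂(ȳ_st) = Σ W_h² s_h²/n_h, with W_h = N_h/N and N = 1160:
  stratum 1: (280/1160)²·23.2²/39 = 0.804103
  stratum 2: (380/1160)²·25.6²/64 = 1.09888
  stratum 3: (160/1160)²·66.7²/38 = 2.22737
  stratum 4: (340/1160)²·42.8²/38 = 4.14139
V̂(ȳ_st) = 8.27174
SE(ȳ_st) = √8.27174 = 2.87606

SE(ȳ_st) ≈ 2.88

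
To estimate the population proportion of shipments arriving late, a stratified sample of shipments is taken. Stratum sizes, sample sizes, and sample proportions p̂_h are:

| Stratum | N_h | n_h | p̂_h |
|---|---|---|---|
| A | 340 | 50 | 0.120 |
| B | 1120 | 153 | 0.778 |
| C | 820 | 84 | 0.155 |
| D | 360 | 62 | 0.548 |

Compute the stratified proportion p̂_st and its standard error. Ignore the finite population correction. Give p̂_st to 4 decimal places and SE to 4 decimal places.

N = 2640; stratum weights W_h = N_h/N.
p̂_st = Σ W_h p̂_h = (340·0.120 + 1120·0.778 + 820·0.155 + 360·0.548)/2640 = 0.46839
V̂(p̂_st) = Σ W_h² p̂_h(1−p̂_h)/(n_h−1):
  stratum A: (340/2640)²·0.120·0.880/49 = 3.57452e-05
  stratum B: (1120/2640)²·0.778·0.222/152 = 0.000204511
  stratum C: (820/2640)²·0.155·0.845/83 = 0.00015224
  stratum D: (360/2640)²·0.548·0.452/61 = 7.55068e-05
V̂(p̂_st) = 0.000468004; SE = √V̂ = 0.0216334

p̂_st ≈ 0.4684, SE ≈ 0.0216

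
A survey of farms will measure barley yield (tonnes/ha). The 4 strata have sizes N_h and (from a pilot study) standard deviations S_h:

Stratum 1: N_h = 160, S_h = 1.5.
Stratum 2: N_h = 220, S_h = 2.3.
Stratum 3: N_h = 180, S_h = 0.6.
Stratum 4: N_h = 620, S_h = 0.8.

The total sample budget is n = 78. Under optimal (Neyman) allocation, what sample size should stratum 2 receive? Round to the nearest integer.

Neyman allocation: n_h = n · N_h S_h / Σ N_i S_i, with n = 78.
  stratum 1: N_h·S_h = 160·1.5 = 240.00
  stratum 2: N_h·S_h = 220·2.3 = 506.00
  stratum 3: N_h·S_h = 180·0.6 = 108.00
  stratum 4: N_h·S_h = 620·0.8 = 496.00
Σ N_h S_h = 1350.00
n for stratum 2 = 78·506.00/1350.00 = 29.236 → 29

29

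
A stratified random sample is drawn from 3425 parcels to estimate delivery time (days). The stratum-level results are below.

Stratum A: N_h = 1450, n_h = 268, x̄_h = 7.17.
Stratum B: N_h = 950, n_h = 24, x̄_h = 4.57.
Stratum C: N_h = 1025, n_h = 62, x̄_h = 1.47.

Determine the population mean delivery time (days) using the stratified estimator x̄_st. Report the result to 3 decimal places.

x̄_st ≈ 4.743

N = Σ N_h = 3425. Stratum weights W_h = N_h/N.
x̄_st = (1450·7.17 + 950·4.57 + 1025·1.47) / 3425 = 4.74299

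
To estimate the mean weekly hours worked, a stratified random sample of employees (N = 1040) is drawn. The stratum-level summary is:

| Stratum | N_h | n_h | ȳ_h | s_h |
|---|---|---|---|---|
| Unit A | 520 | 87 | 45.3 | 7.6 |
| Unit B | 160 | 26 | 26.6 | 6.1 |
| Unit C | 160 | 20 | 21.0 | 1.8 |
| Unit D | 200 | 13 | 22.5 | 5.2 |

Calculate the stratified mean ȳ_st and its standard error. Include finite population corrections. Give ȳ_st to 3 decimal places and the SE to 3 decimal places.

ȳ_st = Σ W_h ȳ_h = (520·45.3 + 160·26.6 + 160·21.0 + 200·22.5)/1040 = 34.30000
V̂(ȳ_st) = Σ W_h² (1 − n_h/N_h) s_h²/n_h, with W_h = N_h/N and N = 1040:
  stratum Unit A: (520/1040)²·(1 − 87/520)·7.6²/87 = 0.138208
  stratum Unit B: (160/1040)²·(1 − 26/160)·6.1²/26 = 0.028369
  stratum Unit C: (160/1040)²·(1 − 20/160)·1.8²/20 = 0.00335503
  stratum Unit D: (200/1040)²·(1 − 13/200)·5.2²/13 = 0.0719231
V̂(ȳ_st) = 0.241855
SE(ȳ_st) = √0.241855 = 0.491787

ȳ_st ≈ 34.300, SE ≈ 0.492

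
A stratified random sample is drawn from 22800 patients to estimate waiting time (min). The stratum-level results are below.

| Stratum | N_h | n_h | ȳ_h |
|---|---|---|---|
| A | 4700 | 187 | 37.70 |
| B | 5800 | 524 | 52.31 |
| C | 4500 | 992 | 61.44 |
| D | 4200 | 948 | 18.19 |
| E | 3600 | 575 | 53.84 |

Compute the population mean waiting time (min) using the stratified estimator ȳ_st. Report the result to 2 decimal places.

N = Σ N_h = 22800. Stratum weights W_h = N_h/N.
ȳ_st = (4700·37.70 + 5800·52.31 + 4500·61.44 + 4200·18.19 + 3600·53.84) / 22800 = 45.0566

ȳ_st ≈ 45.06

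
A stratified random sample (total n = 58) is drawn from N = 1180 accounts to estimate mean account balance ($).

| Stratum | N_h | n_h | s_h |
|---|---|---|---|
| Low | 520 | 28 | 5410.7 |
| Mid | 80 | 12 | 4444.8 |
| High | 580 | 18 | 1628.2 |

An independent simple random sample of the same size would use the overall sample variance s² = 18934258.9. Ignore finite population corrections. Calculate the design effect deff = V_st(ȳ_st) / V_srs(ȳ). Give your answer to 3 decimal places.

deff ≈ 0.754

V̂(ȳ_st) = Σ W_h² s_h²/n_h, with W_h = N_h/N and N = 1180:
  stratum Low: (520/1180)²·5410.7²/28 = 203045
  stratum Mid: (80/1180)²·4444.8²/12 = 7567.27
  stratum High: (580/1180)²·1628.2²/18 = 35582.4
V_st = 246194
V_srs = s²/n = 18934258.9/58 = 326453
deff = V_st / V_srs = 246194/326453 = 0.7541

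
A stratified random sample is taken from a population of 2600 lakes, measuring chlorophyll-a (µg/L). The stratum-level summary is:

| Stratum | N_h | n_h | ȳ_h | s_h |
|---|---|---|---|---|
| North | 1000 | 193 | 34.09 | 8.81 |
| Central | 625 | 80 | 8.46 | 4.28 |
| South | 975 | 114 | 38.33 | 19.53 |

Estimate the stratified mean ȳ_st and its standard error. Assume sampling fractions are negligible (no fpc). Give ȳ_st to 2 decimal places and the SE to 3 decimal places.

ȳ_st = Σ W_h ȳ_h = (1000·34.09 + 625·8.46 + 975·38.33)/2600 = 29.51894
V̂(ȳ_st) = Σ W_h² s_h²/n_h, with W_h = N_h/N and N = 2600:
  stratum North: (1000/2600)²·8.81²/193 = 0.0594905
  stratum Central: (625/2600)²·4.28²/80 = 0.0132316
  stratum South: (975/2600)²·19.53²/114 = 0.470503
V̂(ȳ_st) = 0.543225
SE(ȳ_st) = √0.543225 = 0.737038

ȳ_st ≈ 29.52, SE ≈ 0.737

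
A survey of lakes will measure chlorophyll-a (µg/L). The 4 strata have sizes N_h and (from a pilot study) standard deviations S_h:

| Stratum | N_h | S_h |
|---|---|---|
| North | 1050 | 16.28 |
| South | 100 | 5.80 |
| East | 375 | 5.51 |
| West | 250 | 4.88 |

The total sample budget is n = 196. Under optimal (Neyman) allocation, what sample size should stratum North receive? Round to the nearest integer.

Neyman allocation: n_h = n · N_h S_h / Σ N_i S_i, with n = 196.
  stratum North: N_h·S_h = 1050·16.28 = 17094.00
  stratum South: N_h·S_h = 100·5.80 = 580.00
  stratum East: N_h·S_h = 375·5.51 = 2066.25
  stratum West: N_h·S_h = 250·4.88 = 1220.00
Σ N_h S_h = 20960.25
n for stratum North = 196·17094.00/20960.25 = 159.847 → 160

160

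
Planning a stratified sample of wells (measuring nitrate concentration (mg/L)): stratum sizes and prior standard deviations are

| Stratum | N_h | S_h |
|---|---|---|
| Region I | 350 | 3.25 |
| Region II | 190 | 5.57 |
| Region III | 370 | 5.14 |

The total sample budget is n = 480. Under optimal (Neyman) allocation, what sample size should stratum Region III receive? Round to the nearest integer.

Neyman allocation: n_h = n · N_h S_h / Σ N_i S_i, with n = 480.
  stratum Region I: N_h·S_h = 350·3.25 = 1137.50
  stratum Region II: N_h·S_h = 190·5.57 = 1058.30
  stratum Region III: N_h·S_h = 370·5.14 = 1901.80
Σ N_h S_h = 4097.60
n for stratum Region III = 480·1901.80/4097.60 = 222.780 → 223

223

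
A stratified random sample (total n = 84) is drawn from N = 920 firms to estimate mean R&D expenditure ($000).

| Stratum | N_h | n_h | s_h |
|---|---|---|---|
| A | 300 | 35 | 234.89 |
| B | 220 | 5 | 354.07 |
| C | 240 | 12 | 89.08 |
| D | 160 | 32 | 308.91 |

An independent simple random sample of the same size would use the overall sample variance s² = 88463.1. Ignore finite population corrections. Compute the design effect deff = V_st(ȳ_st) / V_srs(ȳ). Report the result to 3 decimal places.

V̂(ȳ_st) = Σ W_h² s_h²/n_h, with W_h = N_h/N and N = 920:
  stratum A: (300/920)²·234.89²/35 = 167.621
  stratum B: (220/920)²·354.07²/5 = 1433.76
  stratum C: (240/920)²·89.08²/12 = 45.0014
  stratum D: (160/920)²·308.91²/32 = 90.1941
V_st = 1736.58
V_srs = s²/n = 88463.1/84 = 1053.13
deff = V_st / V_srs = 1736.58/1053.13 = 1.6490

deff ≈ 1.649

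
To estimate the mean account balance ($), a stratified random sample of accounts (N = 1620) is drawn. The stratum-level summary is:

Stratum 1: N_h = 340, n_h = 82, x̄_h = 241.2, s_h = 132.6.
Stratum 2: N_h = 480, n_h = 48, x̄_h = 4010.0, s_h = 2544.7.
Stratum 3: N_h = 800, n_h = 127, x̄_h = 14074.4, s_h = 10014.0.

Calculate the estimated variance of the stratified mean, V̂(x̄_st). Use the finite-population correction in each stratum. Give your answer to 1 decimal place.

V̂(x̄_st) = Σ W_h² (1 − n_h/N_h) s_h²/n_h, with W_h = N_h/N and N = 1620:
  stratum 1: (340/1620)²·(1 − 82/340)·132.6²/82 = 7.16707
  stratum 2: (480/1620)²·(1 − 48/480)·2544.7²/48 = 10659.3
  stratum 3: (800/1620)²·(1 − 127/800)·10014.0²/127 = 161989
V̂(x̄_st) = 172656

V̂(x̄_st) ≈ 172655.8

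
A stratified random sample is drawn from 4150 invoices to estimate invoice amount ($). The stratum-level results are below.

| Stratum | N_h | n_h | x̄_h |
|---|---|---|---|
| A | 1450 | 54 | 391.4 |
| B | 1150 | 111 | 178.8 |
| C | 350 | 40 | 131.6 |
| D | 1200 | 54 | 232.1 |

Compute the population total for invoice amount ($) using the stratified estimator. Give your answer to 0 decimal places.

τ̂_st ≈ 1097730

τ̂_st = Σ N_h x̄_h = 1450·391.4 + 1150·178.8 + 350·131.6 + 1200·232.1 = 1097730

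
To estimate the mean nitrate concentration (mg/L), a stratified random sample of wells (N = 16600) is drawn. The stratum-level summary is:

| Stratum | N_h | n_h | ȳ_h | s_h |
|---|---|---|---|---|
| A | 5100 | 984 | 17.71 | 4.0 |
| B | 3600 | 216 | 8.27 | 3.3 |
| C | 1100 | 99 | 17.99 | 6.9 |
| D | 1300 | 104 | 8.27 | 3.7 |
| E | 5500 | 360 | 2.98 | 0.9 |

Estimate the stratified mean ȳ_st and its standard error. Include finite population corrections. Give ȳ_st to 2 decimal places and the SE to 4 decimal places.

ȳ_st ≈ 10.06, SE ≈ 0.0798

ȳ_st = Σ W_h ȳ_h = (5100·17.71 + 3600·8.27 + 1100·17.99 + 1300·8.27 + 5500·2.98)/16600 = 10.06163
V̂(ȳ_st) = Σ W_h² (1 − n_h/N_h) s_h²/n_h, with W_h = N_h/N and N = 16600:
  stratum A: (5100/16600)²·(1 − 984/5100)·4.0²/984 = 0.00123867
  stratum B: (3600/16600)²·(1 − 216/3600)·3.3²/216 = 0.0022289
  stratum C: (1100/16600)²·(1 − 99/1100)·6.9²/99 = 0.00192165
  stratum D: (1300/16600)²·(1 − 104/1300)·3.7²/104 = 0.000742726
  stratum E: (5500/16600)²·(1 − 360/5500)·0.9²/360 = 0.00023083
V̂(ȳ_st) = 0.00636277
SE(ȳ_st) = √0.00636277 = 0.079767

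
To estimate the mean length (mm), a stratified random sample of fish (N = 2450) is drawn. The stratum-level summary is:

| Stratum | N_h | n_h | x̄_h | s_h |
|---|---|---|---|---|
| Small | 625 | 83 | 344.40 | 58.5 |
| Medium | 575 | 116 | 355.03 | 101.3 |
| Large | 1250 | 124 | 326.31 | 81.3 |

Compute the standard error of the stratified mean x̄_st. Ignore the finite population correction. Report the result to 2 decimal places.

SE(x̄_st) ≈ 4.63

V̂(x̄_st) = Σ W_h² s_h²/n_h, with W_h = N_h/N and N = 2450:
  stratum Small: (625/2450)²·58.5²/83 = 2.68325
  stratum Medium: (575/2450)²·101.3²/116 = 4.87264
  stratum Large: (1250/2450)²·81.3²/124 = 13.8755
V̂(x̄_st) = 21.4313
SE(x̄_st) = √21.4313 = 4.6294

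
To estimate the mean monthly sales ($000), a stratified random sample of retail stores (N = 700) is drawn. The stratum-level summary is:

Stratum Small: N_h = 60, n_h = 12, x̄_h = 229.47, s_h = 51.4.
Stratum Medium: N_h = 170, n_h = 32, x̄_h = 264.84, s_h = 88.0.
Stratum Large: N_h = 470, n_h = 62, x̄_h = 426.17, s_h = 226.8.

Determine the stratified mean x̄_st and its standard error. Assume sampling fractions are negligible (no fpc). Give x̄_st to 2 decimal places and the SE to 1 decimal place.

x̄_st = Σ W_h x̄_h = (60·229.47 + 170·264.84 + 470·426.17)/700 = 370.12986
V̂(x̄_st) = Σ W_h² s_h²/n_h, with W_h = N_h/N and N = 700:
  stratum Small: (60/700)²·51.4²/12 = 1.61753
  stratum Medium: (170/700)²·88.0²/32 = 14.2731
  stratum Large: (470/700)²·226.8²/62 = 374.019
V̂(x̄_st) = 389.91
SE(x̄_st) = √389.91 = 19.7461

x̄_st ≈ 370.13, SE ≈ 19.7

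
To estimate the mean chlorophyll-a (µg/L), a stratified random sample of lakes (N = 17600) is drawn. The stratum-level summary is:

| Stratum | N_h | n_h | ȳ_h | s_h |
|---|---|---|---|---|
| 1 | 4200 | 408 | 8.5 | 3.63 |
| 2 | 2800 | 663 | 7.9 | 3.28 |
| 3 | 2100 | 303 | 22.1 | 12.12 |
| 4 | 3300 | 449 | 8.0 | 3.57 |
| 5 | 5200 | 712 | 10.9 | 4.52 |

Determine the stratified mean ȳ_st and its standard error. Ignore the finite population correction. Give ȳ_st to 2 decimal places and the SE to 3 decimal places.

ȳ_st = Σ W_h ȳ_h = (4200·8.5 + 2800·7.9 + 2100·22.1 + 3300·8.0 + 5200·10.9)/17600 = 10.64261
V̂(ȳ_st) = Σ W_h² s_h²/n_h, with W_h = N_h/N and N = 17600:
  stratum 1: (4200/17600)²·3.63²/408 = 0.00183919
  stratum 2: (2800/17600)²·3.28²/663 = 0.0004107
  stratum 3: (2100/17600)²·12.12²/303 = 0.00690201
  stratum 4: (3300/17600)²·3.57²/449 = 0.000997913
  stratum 5: (5200/17600)²·4.52²/712 = 0.00250483
V̂(ȳ_st) = 0.0126546
SE(ȳ_st) = √0.0126546 = 0.112493

ȳ_st ≈ 10.64, SE ≈ 0.112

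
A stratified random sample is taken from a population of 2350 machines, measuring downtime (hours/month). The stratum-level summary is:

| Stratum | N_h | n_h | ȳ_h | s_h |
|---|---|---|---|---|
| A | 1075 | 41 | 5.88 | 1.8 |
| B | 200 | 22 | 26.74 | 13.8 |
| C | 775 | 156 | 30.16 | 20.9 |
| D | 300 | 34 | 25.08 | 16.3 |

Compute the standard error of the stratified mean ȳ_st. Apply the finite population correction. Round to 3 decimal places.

SE(ȳ_st) ≈ 0.654

V̂(ȳ_st) = Σ W_h² (1 − n_h/N_h) s_h²/n_h, with W_h = N_h/N and N = 2350:
  stratum A: (1075/2350)²·(1 − 41/1075)·1.8²/41 = 0.0159058
  stratum B: (200/2350)²·(1 − 22/200)·13.8²/22 = 0.055802
  stratum C: (775/2350)²·(1 − 156/775)·20.9²/156 = 0.243234
  stratum D: (300/2350)²·(1 − 34/300)·16.3²/34 = 0.112918
V̂(ȳ_st) = 0.42786
SE(ȳ_st) = √0.42786 = 0.65411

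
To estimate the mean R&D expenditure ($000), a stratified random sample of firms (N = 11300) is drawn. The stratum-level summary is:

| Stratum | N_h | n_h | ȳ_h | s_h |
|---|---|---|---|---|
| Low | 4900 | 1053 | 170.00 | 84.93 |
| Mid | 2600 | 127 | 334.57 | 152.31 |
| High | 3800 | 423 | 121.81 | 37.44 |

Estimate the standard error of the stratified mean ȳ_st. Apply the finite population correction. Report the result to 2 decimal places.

V̂(ȳ_st) = Σ W_h² (1 − n_h/N_h) s_h²/n_h, with W_h = N_h/N and N = 11300:
  stratum Low: (4900/11300)²·(1 − 1053/4900)·84.93²/1053 = 1.01124
  stratum Mid: (2600/11300)²·(1 − 127/2600)·152.31²/127 = 9.19801
  stratum High: (3800/11300)²·(1 − 423/3800)·37.44²/423 = 0.333034
V̂(ȳ_st) = 10.5423
SE(ȳ_st) = √10.5423 = 3.24689

SE(ȳ_st) ≈ 3.25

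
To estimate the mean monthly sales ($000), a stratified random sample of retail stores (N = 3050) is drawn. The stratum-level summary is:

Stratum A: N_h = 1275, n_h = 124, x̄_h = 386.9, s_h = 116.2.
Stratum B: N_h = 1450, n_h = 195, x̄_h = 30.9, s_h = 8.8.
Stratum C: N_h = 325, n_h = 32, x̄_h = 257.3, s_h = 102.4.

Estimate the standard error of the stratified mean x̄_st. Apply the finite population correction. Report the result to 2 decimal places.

SE(x̄_st) ≈ 4.54

V̂(x̄_st) = Σ W_h² (1 − n_h/N_h) s_h²/n_h, with W_h = N_h/N and N = 3050:
  stratum A: (1275/3050)²·(1 − 124/1275)·116.2²/124 = 17.1782
  stratum B: (1450/3050)²·(1 − 195/1450)·8.8²/195 = 0.077686
  stratum C: (325/3050)²·(1 − 32/325)·102.4²/32 = 3.35429
V̂(x̄_st) = 20.6101
SE(x̄_st) = √20.6101 = 4.53984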